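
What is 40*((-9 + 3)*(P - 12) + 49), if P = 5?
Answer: 3640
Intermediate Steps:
40*((-9 + 3)*(P - 12) + 49) = 40*((-9 + 3)*(5 - 12) + 49) = 40*(-6*(-7) + 49) = 40*(42 + 49) = 40*91 = 3640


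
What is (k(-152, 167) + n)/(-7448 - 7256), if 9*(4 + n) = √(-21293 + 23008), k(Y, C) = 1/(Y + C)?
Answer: 59/220560 - 7*√35/132336 ≈ -4.5434e-5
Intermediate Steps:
k(Y, C) = 1/(C + Y)
n = -4 + 7*√35/9 (n = -4 + √(-21293 + 23008)/9 = -4 + √1715/9 = -4 + (7*√35)/9 = -4 + 7*√35/9 ≈ 0.60140)
(k(-152, 167) + n)/(-7448 - 7256) = (1/(167 - 152) + (-4 + 7*√35/9))/(-7448 - 7256) = (1/15 + (-4 + 7*√35/9))/(-14704) = (1/15 + (-4 + 7*√35/9))*(-1/14704) = (-59/15 + 7*√35/9)*(-1/14704) = 59/220560 - 7*√35/132336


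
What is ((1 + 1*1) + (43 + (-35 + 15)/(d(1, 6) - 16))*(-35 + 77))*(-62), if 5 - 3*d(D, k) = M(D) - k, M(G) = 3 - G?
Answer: -1509328/13 ≈ -1.1610e+5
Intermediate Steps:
d(D, k) = ⅔ + D/3 + k/3 (d(D, k) = 5/3 - ((3 - D) - k)/3 = 5/3 - (3 - D - k)/3 = 5/3 + (-1 + D/3 + k/3) = ⅔ + D/3 + k/3)
((1 + 1*1) + (43 + (-35 + 15)/(d(1, 6) - 16))*(-35 + 77))*(-62) = ((1 + 1*1) + (43 + (-35 + 15)/((⅔ + (⅓)*1 + (⅓)*6) - 16))*(-35 + 77))*(-62) = ((1 + 1) + (43 - 20/((⅔ + ⅓ + 2) - 16))*42)*(-62) = (2 + (43 - 20/(3 - 16))*42)*(-62) = (2 + (43 - 20/(-13))*42)*(-62) = (2 + (43 - 20*(-1/13))*42)*(-62) = (2 + (43 + 20/13)*42)*(-62) = (2 + (579/13)*42)*(-62) = (2 + 24318/13)*(-62) = (24344/13)*(-62) = -1509328/13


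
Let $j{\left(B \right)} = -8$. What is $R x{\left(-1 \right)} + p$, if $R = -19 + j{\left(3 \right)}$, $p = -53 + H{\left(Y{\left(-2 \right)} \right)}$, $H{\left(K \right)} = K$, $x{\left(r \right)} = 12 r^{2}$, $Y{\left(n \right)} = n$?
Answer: $-379$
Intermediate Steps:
$p = -55$ ($p = -53 - 2 = -55$)
$R = -27$ ($R = -19 - 8 = -27$)
$R x{\left(-1 \right)} + p = - 27 \cdot 12 \left(-1\right)^{2} - 55 = - 27 \cdot 12 \cdot 1 - 55 = \left(-27\right) 12 - 55 = -324 - 55 = -379$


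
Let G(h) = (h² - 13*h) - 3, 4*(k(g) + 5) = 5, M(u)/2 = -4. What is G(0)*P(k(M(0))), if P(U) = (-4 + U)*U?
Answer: -1395/16 ≈ -87.188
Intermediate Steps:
M(u) = -8 (M(u) = 2*(-4) = -8)
k(g) = -15/4 (k(g) = -5 + (¼)*5 = -5 + 5/4 = -15/4)
P(U) = U*(-4 + U)
G(h) = -3 + h² - 13*h
G(0)*P(k(M(0))) = (-3 + 0² - 13*0)*(-15*(-4 - 15/4)/4) = (-3 + 0 + 0)*(-15/4*(-31/4)) = -3*465/16 = -1395/16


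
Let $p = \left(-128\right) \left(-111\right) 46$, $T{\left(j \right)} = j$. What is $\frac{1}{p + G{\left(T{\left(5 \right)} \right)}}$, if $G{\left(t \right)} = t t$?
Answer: $\frac{1}{653593} \approx 1.53 \cdot 10^{-6}$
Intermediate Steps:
$G{\left(t \right)} = t^{2}$
$p = 653568$ ($p = 14208 \cdot 46 = 653568$)
$\frac{1}{p + G{\left(T{\left(5 \right)} \right)}} = \frac{1}{653568 + 5^{2}} = \frac{1}{653568 + 25} = \frac{1}{653593}$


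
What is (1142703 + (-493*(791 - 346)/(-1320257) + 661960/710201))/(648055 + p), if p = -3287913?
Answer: -28196158720256552/65138346210025387 ≈ -0.43287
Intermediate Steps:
(1142703 + (-493*(791 - 346)/(-1320257) + 661960/710201))/(648055 + p) = (1142703 + (-493*(791 - 346)/(-1320257) + 661960/710201))/(648055 - 3287913) = (1142703 + (-493*445*(-1/1320257) + 661960*(1/710201)))/(-2639858) = (1142703 + (-219385*(-1/1320257) + 34840/37379))*(-1/2639858) = (1142703 + (219385/1320257 + 34840/37379))*(-1/2639858) = (1142703 + 54198145795/49349886403)*(-1/2639858) = (56392317440513104/49349886403)*(-1/2639858) = -28196158720256552/65138346210025387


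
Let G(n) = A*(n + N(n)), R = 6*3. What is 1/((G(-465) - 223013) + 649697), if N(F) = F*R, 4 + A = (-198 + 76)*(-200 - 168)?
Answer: -1/396194136 ≈ -2.5240e-9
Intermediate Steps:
R = 18
A = 44892 (A = -4 + (-198 + 76)*(-200 - 168) = -4 - 122*(-368) = -4 + 44896 = 44892)
N(F) = 18*F (N(F) = F*18 = 18*F)
G(n) = 852948*n (G(n) = 44892*(n + 18*n) = 44892*(19*n) = 852948*n)
1/((G(-465) - 223013) + 649697) = 1/((852948*(-465) - 223013) + 649697) = 1/((-396620820 - 223013) + 649697) = 1/(-396843833 + 649697) = 1/(-396194136) = -1/396194136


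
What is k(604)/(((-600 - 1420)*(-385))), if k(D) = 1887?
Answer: 1887/777700 ≈ 0.0024264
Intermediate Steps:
k(604)/(((-600 - 1420)*(-385))) = 1887/(((-600 - 1420)*(-385))) = 1887/((-2020*(-385))) = 1887/777700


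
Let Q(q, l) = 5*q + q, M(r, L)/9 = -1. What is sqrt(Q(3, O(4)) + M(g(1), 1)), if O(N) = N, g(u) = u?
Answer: 3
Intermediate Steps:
M(r, L) = -9 (M(r, L) = 9*(-1) = -9)
Q(q, l) = 6*q
sqrt(Q(3, O(4)) + M(g(1), 1)) = sqrt(6*3 - 9) = sqrt(18 - 9) = sqrt(9) = 3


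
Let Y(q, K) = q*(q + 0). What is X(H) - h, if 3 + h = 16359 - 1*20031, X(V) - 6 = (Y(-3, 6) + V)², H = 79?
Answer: 11425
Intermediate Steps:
Y(q, K) = q² (Y(q, K) = q*q = q²)
X(V) = 6 + (9 + V)² (X(V) = 6 + ((-3)² + V)² = 6 + (9 + V)²)
h = -3675 (h = -3 + (16359 - 1*20031) = -3 + (16359 - 20031) = -3 - 3672 = -3675)
X(H) - h = (6 + (9 + 79)²) - 1*(-3675) = (6 + 88²) + 3675 = (6 + 7744) + 3675 = 7750 + 3675 = 11425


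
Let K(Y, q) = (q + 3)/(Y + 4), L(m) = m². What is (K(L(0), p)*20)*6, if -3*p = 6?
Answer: 30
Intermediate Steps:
p = -2 (p = -⅓*6 = -2)
K(Y, q) = (3 + q)/(4 + Y)
(K(L(0), p)*20)*6 = (((3 - 2)/(4 + 0²))*20)*6 = ((1/(4 + 0))*20)*6 = ((1/4)*20)*6 = (((¼)*1)*20)*6 = ((¼)*20)*6 = 5*6 = 30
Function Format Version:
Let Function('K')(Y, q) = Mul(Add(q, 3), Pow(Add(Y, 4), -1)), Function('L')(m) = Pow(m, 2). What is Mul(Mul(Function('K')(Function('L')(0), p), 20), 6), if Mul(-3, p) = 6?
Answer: 30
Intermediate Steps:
p = -2 (p = Mul(Rational(-1, 3), 6) = -2)
Function('K')(Y, q) = Mul(Pow(Add(4, Y), -1), Add(3, q)) (Function('K')(Y, q) = Mul(Add(3, q), Pow(Add(4, Y), -1)) = Mul(Pow(Add(4, Y), -1), Add(3, q)))
Mul(Mul(Function('K')(Function('L')(0), p), 20), 6) = Mul(Mul(Mul(Pow(Add(4, Pow(0, 2)), -1), Add(3, -2)), 20), 6) = Mul(Mul(Mul(Pow(Add(4, 0), -1), 1), 20), 6) = Mul(Mul(Mul(Pow(4, -1), 1), 20), 6) = Mul(Mul(Mul(Rational(1, 4), 1), 20), 6) = Mul(Mul(Rational(1, 4), 20), 6) = Mul(5, 6) = 30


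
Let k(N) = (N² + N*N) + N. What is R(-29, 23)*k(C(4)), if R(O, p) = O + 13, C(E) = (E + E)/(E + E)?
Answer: -48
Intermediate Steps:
C(E) = 1 (C(E) = (2*E)/((2*E)) = (2*E)*(1/(2*E)) = 1)
R(O, p) = 13 + O
k(N) = N + 2*N² (k(N) = (N² + N²) + N = 2*N² + N = N + 2*N²)
R(-29, 23)*k(C(4)) = (13 - 29)*(1*(1 + 2*1)) = -16*(1 + 2) = -16*3 = -48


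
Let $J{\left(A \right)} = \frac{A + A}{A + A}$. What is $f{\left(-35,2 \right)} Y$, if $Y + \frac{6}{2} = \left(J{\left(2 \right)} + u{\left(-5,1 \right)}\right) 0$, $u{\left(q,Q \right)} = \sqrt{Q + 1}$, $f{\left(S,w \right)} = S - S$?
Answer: $0$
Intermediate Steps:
$J{\left(A \right)} = 1$ ($J{\left(A \right)} = \frac{2 A}{2 A} = 2 A \frac{1}{2 A} = 1$)
$f{\left(S,w \right)} = 0$
$u{\left(q,Q \right)} = \sqrt{1 + Q}$
$Y = -3$ ($Y = -3 + \left(1 + \sqrt{1 + 1}\right) 0 = -3 + \left(1 + \sqrt{2}\right) 0 = -3 + 0 = -3$)
$f{\left(-35,2 \right)} Y = 0 \left(-3\right) = 0$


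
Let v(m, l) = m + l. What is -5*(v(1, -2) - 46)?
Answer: 235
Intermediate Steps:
v(m, l) = l + m
-5*(v(1, -2) - 46) = -5*((-2 + 1) - 46) = -5*(-1 - 46) = -5*(-47) = 235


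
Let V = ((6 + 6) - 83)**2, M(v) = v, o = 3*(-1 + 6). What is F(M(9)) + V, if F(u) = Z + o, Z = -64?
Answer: 4992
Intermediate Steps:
o = 15 (o = 3*5 = 15)
V = 5041 (V = (12 - 83)**2 = (-71)**2 = 5041)
F(u) = -49 (F(u) = -64 + 15 = -49)
F(M(9)) + V = -49 + 5041 = 4992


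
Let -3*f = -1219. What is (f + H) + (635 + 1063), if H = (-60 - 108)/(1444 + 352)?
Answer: 2834411/1347 ≈ 2104.2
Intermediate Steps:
f = 1219/3 (f = -1/3*(-1219) = 1219/3 ≈ 406.33)
H = -42/449 (H = -168/1796 = -168*1/1796 = -42/449 ≈ -0.093541)
(f + H) + (635 + 1063) = (1219/3 - 42/449) + (635 + 1063) = 547205/1347 + 1698 = 2834411/1347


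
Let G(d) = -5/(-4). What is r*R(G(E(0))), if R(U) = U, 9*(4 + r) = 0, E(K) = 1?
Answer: -5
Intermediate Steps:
G(d) = 5/4 (G(d) = -5*(-¼) = 5/4)
r = -4 (r = -4 + (⅑)*0 = -4 + 0 = -4)
r*R(G(E(0))) = -4*5/4 = -5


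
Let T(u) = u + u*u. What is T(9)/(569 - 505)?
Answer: 45/32 ≈ 1.4063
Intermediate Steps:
T(u) = u + u²
T(9)/(569 - 505) = (9*(1 + 9))/(569 - 505) = (9*10)/64 = (1/64)*90 = 45/32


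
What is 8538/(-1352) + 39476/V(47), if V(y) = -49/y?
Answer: -1254440653/33124 ≈ -37871.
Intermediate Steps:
8538/(-1352) + 39476/V(47) = 8538/(-1352) + 39476/((-49/47)) = 8538*(-1/1352) + 39476/((-49*1/47)) = -4269/676 + 39476/(-49/47) = -4269/676 + 39476*(-47/49) = -4269/676 - 1855372/49 = -1254440653/33124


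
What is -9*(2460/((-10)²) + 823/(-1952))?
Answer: -2123829/9760 ≈ -217.61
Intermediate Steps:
-9*(2460/((-10)²) + 823/(-1952)) = -9*(2460/100 + 823*(-1/1952)) = -9*(2460*(1/100) - 823/1952) = -9*(123/5 - 823/1952) = -9*235981/9760 = -2123829/9760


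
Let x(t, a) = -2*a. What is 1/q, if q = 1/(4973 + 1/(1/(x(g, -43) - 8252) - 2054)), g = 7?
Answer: 83411946779/16772965 ≈ 4973.0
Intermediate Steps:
q = 16772965/83411946779 (q = 1/(4973 + 1/(1/(-2*(-43) - 8252) - 2054)) = 1/(4973 + 1/(1/(86 - 8252) - 2054)) = 1/(4973 + 1/(1/(-8166) - 2054)) = 1/(4973 + 1/(-1/8166 - 2054)) = 1/(4973 + 1/(-16772965/8166)) = 1/(4973 - 8166/16772965) = 1/(83411946779/16772965) = 16772965/83411946779 ≈ 0.00020109)
1/q = 1/(16772965/83411946779) = 83411946779/16772965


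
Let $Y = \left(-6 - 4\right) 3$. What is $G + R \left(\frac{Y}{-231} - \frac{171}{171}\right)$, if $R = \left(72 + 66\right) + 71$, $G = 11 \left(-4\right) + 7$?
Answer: $- \frac{1532}{7} \approx -218.86$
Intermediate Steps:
$G = -37$ ($G = -44 + 7 = -37$)
$Y = -30$ ($Y = \left(-10\right) 3 = -30$)
$R = 209$ ($R = 138 + 71 = 209$)
$G + R \left(\frac{Y}{-231} - \frac{171}{171}\right) = -37 + 209 \left(- \frac{30}{-231} - \frac{171}{171}\right) = -37 + 209 \left(\left(-30\right) \left(- \frac{1}{231}\right) - 1\right) = -37 + 209 \left(\frac{10}{77} - 1\right) = -37 + 209 \left(- \frac{67}{77}\right) = -37 - \frac{1273}{7} = - \frac{1532}{7}$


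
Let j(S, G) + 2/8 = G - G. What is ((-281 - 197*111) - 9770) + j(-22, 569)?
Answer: -127673/4 ≈ -31918.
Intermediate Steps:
j(S, G) = -1/4 (j(S, G) = -1/4 + (G - G) = -1/4 + 0 = -1/4)
((-281 - 197*111) - 9770) + j(-22, 569) = ((-281 - 197*111) - 9770) - 1/4 = ((-281 - 21867) - 9770) - 1/4 = (-22148 - 9770) - 1/4 = -31918 - 1/4 = -127673/4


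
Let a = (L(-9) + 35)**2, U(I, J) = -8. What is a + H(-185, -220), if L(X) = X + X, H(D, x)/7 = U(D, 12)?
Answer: 233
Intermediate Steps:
H(D, x) = -56 (H(D, x) = 7*(-8) = -56)
L(X) = 2*X
a = 289 (a = (2*(-9) + 35)**2 = (-18 + 35)**2 = 17**2 = 289)
a + H(-185, -220) = 289 - 56 = 233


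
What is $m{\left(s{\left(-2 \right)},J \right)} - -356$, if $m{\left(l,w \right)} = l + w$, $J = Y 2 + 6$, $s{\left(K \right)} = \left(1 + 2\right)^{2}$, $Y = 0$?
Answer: $371$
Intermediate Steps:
$s{\left(K \right)} = 9$ ($s{\left(K \right)} = 3^{2} = 9$)
$J = 6$ ($J = 0 \cdot 2 + 6 = 0 + 6 = 6$)
$m{\left(s{\left(-2 \right)},J \right)} - -356 = \left(9 + 6\right) - -356 = 15 + 356 = 371$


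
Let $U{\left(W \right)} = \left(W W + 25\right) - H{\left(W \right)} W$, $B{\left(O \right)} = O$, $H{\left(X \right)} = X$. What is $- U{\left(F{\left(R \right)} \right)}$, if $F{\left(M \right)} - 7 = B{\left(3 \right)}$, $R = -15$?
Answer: $-25$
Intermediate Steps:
$F{\left(M \right)} = 10$ ($F{\left(M \right)} = 7 + 3 = 10$)
$U{\left(W \right)} = 25$ ($U{\left(W \right)} = \left(W W + 25\right) - W W = \left(W^{2} + 25\right) - W^{2} = \left(25 + W^{2}\right) - W^{2} = 25$)
$- U{\left(F{\left(R \right)} \right)} = \left(-1\right) 25 = -25$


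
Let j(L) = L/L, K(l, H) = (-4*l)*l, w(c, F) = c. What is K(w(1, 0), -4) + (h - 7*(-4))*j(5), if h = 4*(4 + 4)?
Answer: 56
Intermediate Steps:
h = 32 (h = 4*8 = 32)
K(l, H) = -4*l²
j(L) = 1
K(w(1, 0), -4) + (h - 7*(-4))*j(5) = -4*1² + (32 - 7*(-4))*1 = -4*1 + (32 + 28)*1 = -4 + 60*1 = -4 + 60 = 56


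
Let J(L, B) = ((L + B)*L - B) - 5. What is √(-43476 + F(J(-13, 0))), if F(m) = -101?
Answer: I*√43577 ≈ 208.75*I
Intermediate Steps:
J(L, B) = -5 - B + L*(B + L) (J(L, B) = ((B + L)*L - B) - 5 = (L*(B + L) - B) - 5 = (-B + L*(B + L)) - 5 = -5 - B + L*(B + L))
√(-43476 + F(J(-13, 0))) = √(-43476 - 101) = √(-43577) = I*√43577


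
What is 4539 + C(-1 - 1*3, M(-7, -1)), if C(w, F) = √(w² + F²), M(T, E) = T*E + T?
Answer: 4543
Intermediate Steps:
M(T, E) = T + E*T (M(T, E) = E*T + T = T + E*T)
C(w, F) = √(F² + w²)
4539 + C(-1 - 1*3, M(-7, -1)) = 4539 + √((-7*(1 - 1))² + (-1 - 1*3)²) = 4539 + √((-7*0)² + (-1 - 3)²) = 4539 + √(0² + (-4)²) = 4539 + √(0 + 16) = 4539 + √16 = 4539 + 4 = 4543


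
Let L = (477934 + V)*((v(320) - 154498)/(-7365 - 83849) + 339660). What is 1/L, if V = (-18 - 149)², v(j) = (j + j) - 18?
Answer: 45607/7835679084099234 ≈ 5.8204e-12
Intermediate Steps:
v(j) = -18 + 2*j (v(j) = 2*j - 18 = -18 + 2*j)
V = 27889 (V = (-167)² = 27889)
L = 7835679084099234/45607 (L = (477934 + 27889)*(((-18 + 2*320) - 154498)/(-7365 - 83849) + 339660) = 505823*(((-18 + 640) - 154498)/(-91214) + 339660) = 505823*((622 - 154498)*(-1/91214) + 339660) = 505823*(-153876*(-1/91214) + 339660) = 505823*(76938/45607 + 339660) = 505823*(15490950558/45607) = 7835679084099234/45607 ≈ 1.7181e+11)
1/L = 1/(7835679084099234/45607) = 45607/7835679084099234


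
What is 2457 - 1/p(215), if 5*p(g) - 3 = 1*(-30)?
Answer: 66344/27 ≈ 2457.2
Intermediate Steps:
p(g) = -27/5 (p(g) = ⅗ + (1*(-30))/5 = ⅗ + (⅕)*(-30) = ⅗ - 6 = -27/5)
2457 - 1/p(215) = 2457 - 1/(-27/5) = 2457 - 1*(-5/27) = 2457 + 5/27 = 66344/27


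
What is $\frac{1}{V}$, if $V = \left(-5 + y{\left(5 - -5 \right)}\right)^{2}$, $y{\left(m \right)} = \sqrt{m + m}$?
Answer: $\frac{1}{\left(5 - 2 \sqrt{5}\right)^{2}} \approx 3.5889$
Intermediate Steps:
$y{\left(m \right)} = \sqrt{2} \sqrt{m}$ ($y{\left(m \right)} = \sqrt{2 m} = \sqrt{2} \sqrt{m}$)
$V = \left(-5 + 2 \sqrt{5}\right)^{2}$ ($V = \left(-5 + \sqrt{2} \sqrt{5 - -5}\right)^{2} = \left(-5 + \sqrt{2} \sqrt{5 + 5}\right)^{2} = \left(-5 + \sqrt{2} \sqrt{10}\right)^{2} = \left(-5 + 2 \sqrt{5}\right)^{2} \approx 0.27864$)
$\frac{1}{V} = \frac{1}{45 - 20 \sqrt{5}}$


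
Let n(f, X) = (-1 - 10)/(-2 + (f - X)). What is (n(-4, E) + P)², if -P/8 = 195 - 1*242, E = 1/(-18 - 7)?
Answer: 3169577401/22201 ≈ 1.4277e+5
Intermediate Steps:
E = -1/25 (E = 1/(-25) = -1/25 ≈ -0.040000)
P = 376 (P = -8*(195 - 1*242) = -8*(195 - 242) = -8*(-47) = 376)
n(f, X) = -11/(-2 + f - X)
(n(-4, E) + P)² = (11/(2 - 1/25 - 1*(-4)) + 376)² = (11/(2 - 1/25 + 4) + 376)² = (11/(149/25) + 376)² = (11*(25/149) + 376)² = (275/149 + 376)² = (56299/149)² = 3169577401/22201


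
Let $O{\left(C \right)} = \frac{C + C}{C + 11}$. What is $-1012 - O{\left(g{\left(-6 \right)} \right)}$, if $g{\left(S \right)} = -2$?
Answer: $- \frac{9104}{9} \approx -1011.6$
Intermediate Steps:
$O{\left(C \right)} = \frac{2 C}{11 + C}$
$-1012 - O{\left(g{\left(-6 \right)} \right)} = -1012 - 2 \left(-2\right) \frac{1}{11 - 2} = -1012 - 2 \left(-2\right) \frac{1}{9} = -1012 - - \frac{4}{9} = -1012 + \frac{4}{9} = - \frac{9104}{9}$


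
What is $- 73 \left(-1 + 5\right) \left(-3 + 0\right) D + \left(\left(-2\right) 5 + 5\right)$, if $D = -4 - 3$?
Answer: $-6137$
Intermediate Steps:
$D = -7$
$- 73 \left(-1 + 5\right) \left(-3 + 0\right) D + \left(\left(-2\right) 5 + 5\right) = - 73 \left(-1 + 5\right) \left(-3 + 0\right) \left(-7\right) + \left(\left(-2\right) 5 + 5\right) = - 73 \cdot 4 \left(-3\right) \left(-7\right) + \left(-10 + 5\right) = - 73 \left(\left(-12\right) \left(-7\right)\right) - 5 = \left(-73\right) 84 - 5 = -6132 - 5 = -6137$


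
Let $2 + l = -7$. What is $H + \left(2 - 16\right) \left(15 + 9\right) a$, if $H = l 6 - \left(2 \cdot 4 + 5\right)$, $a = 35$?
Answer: $-11827$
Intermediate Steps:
$l = -9$ ($l = -2 - 7 = -9$)
$H = -67$ ($H = \left(-9\right) 6 - \left(2 \cdot 4 + 5\right) = -54 - \left(8 + 5\right) = -54 - 13 = -67$)
$H + \left(2 - 16\right) \left(15 + 9\right) a = -67 + \left(2 - 16\right) \left(15 + 9\right) 35 = -67 + \left(-14\right) 24 \cdot 35 = -67 - 11760 = -11827$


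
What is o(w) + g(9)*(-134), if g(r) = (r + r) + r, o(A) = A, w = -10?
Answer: -3628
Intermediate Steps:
g(r) = 3*r (g(r) = 2*r + r = 3*r)
o(w) + g(9)*(-134) = -10 + (3*9)*(-134) = -10 + 27*(-134) = -10 - 3618 = -3628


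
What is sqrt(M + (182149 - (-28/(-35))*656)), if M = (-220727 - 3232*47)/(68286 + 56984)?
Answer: sqrt(2850104319418810)/125270 ≈ 426.17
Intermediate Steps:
M = -372631/125270 (M = (-220727 - 151904)/125270 = -372631*1/125270 = -372631/125270 ≈ -2.9746)
sqrt(M + (182149 - (-28/(-35))*656)) = sqrt(-372631/125270 + (182149 - (-28/(-35))*656)) = sqrt(-372631/125270 + (182149 - (-28*(-1/35))*656)) = sqrt(-372631/125270 + (182149 - 4*656/5)) = sqrt(-372631/125270 + (182149 - 1*2624/5)) = sqrt(-372631/125270 + (182149 - 2624/5)) = sqrt(-372631/125270 + 908121/5) = sqrt(22751690903/125270) = sqrt(2850104319418810)/125270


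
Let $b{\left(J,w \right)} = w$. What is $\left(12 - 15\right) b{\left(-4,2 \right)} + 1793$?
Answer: $1787$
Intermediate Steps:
$\left(12 - 15\right) b{\left(-4,2 \right)} + 1793 = \left(12 - 15\right) 2 + 1793 = \left(-3\right) 2 + 1793 = -6 + 1793 = 1787$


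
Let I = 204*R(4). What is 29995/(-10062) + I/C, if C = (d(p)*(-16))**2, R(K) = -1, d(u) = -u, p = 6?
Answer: -3867869/1287936 ≈ -3.0032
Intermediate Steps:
C = 9216 (C = (-1*6*(-16))**2 = (-6*(-16))**2 = 96**2 = 9216)
I = -204 (I = 204*(-1) = -204)
29995/(-10062) + I/C = 29995/(-10062) - 204/9216 = 29995*(-1/10062) - 204*1/9216 = -29995/10062 - 17/768 = -3867869/1287936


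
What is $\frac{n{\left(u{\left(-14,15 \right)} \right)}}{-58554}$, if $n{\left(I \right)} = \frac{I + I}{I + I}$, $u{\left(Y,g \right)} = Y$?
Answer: $- \frac{1}{58554} \approx -1.7078 \cdot 10^{-5}$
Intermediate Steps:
$n{\left(I \right)} = 1$ ($n{\left(I \right)} = \frac{2 I}{2 I} = 2 I \frac{1}{2 I} = 1$)
$\frac{n{\left(u{\left(-14,15 \right)} \right)}}{-58554} = 1 \frac{1}{-58554} = 1 \left(- \frac{1}{58554}\right) = - \frac{1}{58554}$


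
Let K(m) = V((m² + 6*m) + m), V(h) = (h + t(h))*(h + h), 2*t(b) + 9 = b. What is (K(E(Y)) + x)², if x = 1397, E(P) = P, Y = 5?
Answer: 135885649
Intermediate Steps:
t(b) = -9/2 + b/2
V(h) = 2*h*(-9/2 + 3*h/2) (V(h) = (h + (-9/2 + h/2))*(h + h) = (-9/2 + 3*h/2)*(2*h) = 2*h*(-9/2 + 3*h/2))
K(m) = 3*(m² + 7*m)*(-3 + m² + 7*m) (K(m) = 3*((m² + 6*m) + m)*(-3 + ((m² + 6*m) + m)) = 3*(m² + 7*m)*(-3 + (m² + 7*m)) = 3*(m² + 7*m)*(-3 + m² + 7*m))
(K(E(Y)) + x)² = (3*5*(-3 + 5*(7 + 5))*(7 + 5) + 1397)² = (3*5*(-3 + 5*12)*12 + 1397)² = (3*5*(-3 + 60)*12 + 1397)² = (3*5*57*12 + 1397)² = (10260 + 1397)² = 11657² = 135885649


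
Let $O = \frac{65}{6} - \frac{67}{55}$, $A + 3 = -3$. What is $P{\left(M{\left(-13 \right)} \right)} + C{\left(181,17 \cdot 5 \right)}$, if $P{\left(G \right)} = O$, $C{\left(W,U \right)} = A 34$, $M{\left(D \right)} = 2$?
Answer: $- \frac{64147}{330} \approx -194.38$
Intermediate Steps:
$A = -6$ ($A = -3 - 3 = -6$)
$O = \frac{3173}{330}$ ($O = 65 \cdot \frac{1}{6} - \frac{67}{55} = \frac{65}{6} - \frac{67}{55} = \frac{3173}{330} \approx 9.6152$)
$C{\left(W,U \right)} = -204$ ($C{\left(W,U \right)} = \left(-6\right) 34 = -204$)
$P{\left(G \right)} = \frac{3173}{330}$
$P{\left(M{\left(-13 \right)} \right)} + C{\left(181,17 \cdot 5 \right)} = \frac{3173}{330} - 204 = - \frac{64147}{330}$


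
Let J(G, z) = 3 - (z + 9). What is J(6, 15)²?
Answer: 441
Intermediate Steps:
J(G, z) = -6 - z (J(G, z) = 3 - (9 + z) = 3 + (-9 - z) = -6 - z)
J(6, 15)² = (-6 - 1*15)² = (-6 - 15)² = (-21)² = 441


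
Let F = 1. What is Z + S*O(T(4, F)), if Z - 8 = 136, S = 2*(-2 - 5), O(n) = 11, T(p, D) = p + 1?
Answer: -10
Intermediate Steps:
T(p, D) = 1 + p
S = -14 (S = 2*(-7) = -14)
Z = 144 (Z = 8 + 136 = 144)
Z + S*O(T(4, F)) = 144 - 14*11 = 144 - 154 = -10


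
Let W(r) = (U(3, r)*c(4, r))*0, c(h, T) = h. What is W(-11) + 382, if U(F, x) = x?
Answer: 382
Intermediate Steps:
W(r) = 0 (W(r) = (r*4)*0 = (4*r)*0 = 0)
W(-11) + 382 = 0 + 382 = 382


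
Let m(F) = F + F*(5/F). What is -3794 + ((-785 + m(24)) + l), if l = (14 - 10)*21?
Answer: -4466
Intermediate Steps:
m(F) = 5 + F (m(F) = F + 5 = 5 + F)
l = 84 (l = 4*21 = 84)
-3794 + ((-785 + m(24)) + l) = -3794 + ((-785 + (5 + 24)) + 84) = -3794 + ((-785 + 29) + 84) = -3794 + (-756 + 84) = -3794 - 672 = -4466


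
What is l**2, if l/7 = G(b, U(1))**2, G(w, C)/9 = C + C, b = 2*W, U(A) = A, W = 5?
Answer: 5143824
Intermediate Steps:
b = 10 (b = 2*5 = 10)
G(w, C) = 18*C (G(w, C) = 9*(C + C) = 9*(2*C) = 18*C)
l = 2268 (l = 7*(18*1)**2 = 7*18**2 = 7*324 = 2268)
l**2 = 2268**2 = 5143824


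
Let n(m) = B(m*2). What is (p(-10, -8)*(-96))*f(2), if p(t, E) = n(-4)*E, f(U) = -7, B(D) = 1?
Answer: -5376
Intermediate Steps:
n(m) = 1
p(t, E) = E (p(t, E) = 1*E = E)
(p(-10, -8)*(-96))*f(2) = -8*(-96)*(-7) = 768*(-7) = -5376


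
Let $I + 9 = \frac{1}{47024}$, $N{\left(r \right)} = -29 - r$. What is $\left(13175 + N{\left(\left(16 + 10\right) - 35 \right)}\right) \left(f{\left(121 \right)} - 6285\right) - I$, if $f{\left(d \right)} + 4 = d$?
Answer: $- \frac{3815528817745}{47024} \approx -8.114 \cdot 10^{7}$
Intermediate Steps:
$f{\left(d \right)} = -4 + d$
$I = - \frac{423215}{47024}$ ($I = -9 + \frac{1}{47024} = - \frac{423215}{47024} \approx -9.0$)
$\left(13175 + N{\left(\left(16 + 10\right) - 35 \right)}\right) \left(f{\left(121 \right)} - 6285\right) - I = \left(13175 - 20\right) \left(\left(-4 + 121\right) - 6285\right) - - \frac{423215}{47024} = \left(13175 - 20\right) \left(117 - 6285\right) + \frac{423215}{47024} = \left(13175 - 20\right) \left(-6168\right) + \frac{423215}{47024} = 13155 \left(-6168\right) + \frac{423215}{47024} = -81140040 + \frac{423215}{47024} = - \frac{3815528817745}{47024}$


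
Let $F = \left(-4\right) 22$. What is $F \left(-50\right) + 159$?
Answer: $4559$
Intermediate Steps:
$F = -88$
$F \left(-50\right) + 159 = \left(-88\right) \left(-50\right) + 159 = 4400 + 159 = 4559$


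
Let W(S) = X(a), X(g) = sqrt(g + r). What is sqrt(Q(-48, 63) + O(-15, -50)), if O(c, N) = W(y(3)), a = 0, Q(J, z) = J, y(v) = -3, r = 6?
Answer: sqrt(-48 + sqrt(6)) ≈ 6.7491*I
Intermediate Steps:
X(g) = sqrt(6 + g) (X(g) = sqrt(g + 6) = sqrt(6 + g))
W(S) = sqrt(6) (W(S) = sqrt(6 + 0) = sqrt(6))
O(c, N) = sqrt(6)
sqrt(Q(-48, 63) + O(-15, -50)) = sqrt(-48 + sqrt(6))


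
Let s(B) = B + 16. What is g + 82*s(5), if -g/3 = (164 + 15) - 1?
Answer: 1188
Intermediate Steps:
s(B) = 16 + B
g = -534 (g = -3*((164 + 15) - 1) = -3*(179 - 1) = -3*178 = -534)
g + 82*s(5) = -534 + 82*(16 + 5) = -534 + 82*21 = -534 + 1722 = 1188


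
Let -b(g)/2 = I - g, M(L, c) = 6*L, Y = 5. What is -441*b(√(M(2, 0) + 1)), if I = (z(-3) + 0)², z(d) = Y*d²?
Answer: 1786050 - 882*√13 ≈ 1.7829e+6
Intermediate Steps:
z(d) = 5*d²
I = 2025 (I = (5*(-3)² + 0)² = (5*9 + 0)² = (45 + 0)² = 45² = 2025)
b(g) = -4050 + 2*g (b(g) = -2*(2025 - g) = -4050 + 2*g)
-441*b(√(M(2, 0) + 1)) = -441*(-4050 + 2*√(6*2 + 1)) = -441*(-4050 + 2*√(12 + 1)) = -441*(-4050 + 2*√13) = 1786050 - 882*√13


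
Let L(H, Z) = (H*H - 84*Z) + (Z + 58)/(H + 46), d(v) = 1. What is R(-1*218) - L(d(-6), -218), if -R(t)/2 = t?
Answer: -840059/47 ≈ -17874.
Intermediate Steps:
R(t) = -2*t
L(H, Z) = H² - 84*Z + (58 + Z)/(46 + H) (L(H, Z) = (H² - 84*Z) + (58 + Z)/(46 + H) = H² - 84*Z + (58 + Z)/(46 + H))
R(-1*218) - L(d(-6), -218) = -(-2)*218 - (58 + 1³ - 3863*(-218) + 46*1² - 84*1*(-218))/(46 + 1) = -2*(-218) - (58 + 1 + 842134 + 46*1 + 18312)/47 = 436 - (58 + 1 + 842134 + 46 + 18312)/47 = 436 - 860551/47 = -840059/47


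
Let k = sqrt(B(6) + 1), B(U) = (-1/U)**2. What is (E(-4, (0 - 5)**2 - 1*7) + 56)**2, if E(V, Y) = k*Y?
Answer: 3469 + 336*sqrt(37) ≈ 5512.8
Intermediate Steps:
B(U) = U**(-2)
k = sqrt(37)/6 (k = sqrt(6**(-2) + 1) = sqrt(1/36 + 1) = sqrt(37/36) = sqrt(37)/6 ≈ 1.0138)
E(V, Y) = Y*sqrt(37)/6 (E(V, Y) = (sqrt(37)/6)*Y = Y*sqrt(37)/6)
(E(-4, (0 - 5)**2 - 1*7) + 56)**2 = (((0 - 5)**2 - 1*7)*sqrt(37)/6 + 56)**2 = (((-5)**2 - 7)*sqrt(37)/6 + 56)**2 = ((25 - 7)*sqrt(37)/6 + 56)**2 = ((1/6)*18*sqrt(37) + 56)**2 = (3*sqrt(37) + 56)**2 = (56 + 3*sqrt(37))**2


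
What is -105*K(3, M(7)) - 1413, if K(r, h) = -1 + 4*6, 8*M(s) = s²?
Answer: -3828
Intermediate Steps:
M(s) = s²/8
K(r, h) = 23 (K(r, h) = -1 + 24 = 23)
-105*K(3, M(7)) - 1413 = -105*23 - 1413 = -2415 - 1413 = -3828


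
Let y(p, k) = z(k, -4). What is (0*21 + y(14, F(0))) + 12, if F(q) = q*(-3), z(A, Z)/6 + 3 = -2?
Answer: -18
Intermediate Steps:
z(A, Z) = -30 (z(A, Z) = -18 + 6*(-2) = -18 - 12 = -30)
F(q) = -3*q
y(p, k) = -30
(0*21 + y(14, F(0))) + 12 = (0*21 - 30) + 12 = (0 - 30) + 12 = -30 + 12 = -18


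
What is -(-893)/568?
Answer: 893/568 ≈ 1.5722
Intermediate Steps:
-(-893)/568 = -1*(-893/568) = 893/568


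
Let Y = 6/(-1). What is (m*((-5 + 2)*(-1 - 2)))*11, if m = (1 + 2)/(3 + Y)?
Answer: -99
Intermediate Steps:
Y = -6 (Y = 6*(-1) = -6)
m = -1 (m = (1 + 2)/(3 - 6) = 3/(-3) = 3*(-1/3) = -1)
(m*((-5 + 2)*(-1 - 2)))*11 = -(-5 + 2)*(-1 - 2)*11 = -(-3)*(-3)*11 = -1*9*11 = -9*11 = -99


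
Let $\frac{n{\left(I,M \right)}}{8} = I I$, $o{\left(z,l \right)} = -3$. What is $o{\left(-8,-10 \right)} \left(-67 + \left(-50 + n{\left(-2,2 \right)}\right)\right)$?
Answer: $255$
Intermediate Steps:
$n{\left(I,M \right)} = 8 I^{2}$ ($n{\left(I,M \right)} = 8 I I = 8 I^{2}$)
$o{\left(-8,-10 \right)} \left(-67 + \left(-50 + n{\left(-2,2 \right)}\right)\right) = - 3 \left(-67 - \left(50 - 8 \left(-2\right)^{2}\right)\right) = - 3 \left(-67 + \left(-50 + 8 \cdot 4\right)\right) = - 3 \left(-67 + \left(-50 + 32\right)\right) = - 3 \left(-67 - 18\right) = \left(-3\right) \left(-85\right) = 255$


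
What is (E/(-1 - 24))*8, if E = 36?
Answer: -288/25 ≈ -11.520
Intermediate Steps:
(E/(-1 - 24))*8 = (36/(-1 - 24))*8 = (36/(-25))*8 = (36*(-1/25))*8 = -36/25*8 = -288/25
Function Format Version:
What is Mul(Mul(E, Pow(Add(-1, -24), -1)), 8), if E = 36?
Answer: Rational(-288, 25) ≈ -11.520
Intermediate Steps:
Mul(Mul(E, Pow(Add(-1, -24), -1)), 8) = Mul(Mul(36, Pow(Add(-1, -24), -1)), 8) = Mul(Mul(36, Pow(-25, -1)), 8) = Mul(Mul(36, Rational(-1, 25)), 8) = Mul(Rational(-36, 25), 8) = Rational(-288, 25)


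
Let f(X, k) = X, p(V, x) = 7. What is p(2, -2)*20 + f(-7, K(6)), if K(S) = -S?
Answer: 133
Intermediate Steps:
p(2, -2)*20 + f(-7, K(6)) = 7*20 - 7 = 140 - 7 = 133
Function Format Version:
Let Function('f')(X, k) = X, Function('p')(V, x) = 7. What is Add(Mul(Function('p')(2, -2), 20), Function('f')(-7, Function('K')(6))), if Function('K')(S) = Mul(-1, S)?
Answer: 133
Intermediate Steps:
Add(Mul(Function('p')(2, -2), 20), Function('f')(-7, Function('K')(6))) = Add(Mul(7, 20), -7) = Add(140, -7) = 133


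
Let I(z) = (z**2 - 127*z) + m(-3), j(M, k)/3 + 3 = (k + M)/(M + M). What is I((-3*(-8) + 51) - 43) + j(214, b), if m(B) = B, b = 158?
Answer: -326285/107 ≈ -3049.4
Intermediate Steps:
j(M, k) = -9 + 3*(M + k)/(2*M) (j(M, k) = -9 + 3*((k + M)/(M + M)) = -9 + 3*((M + k)/((2*M))) = -9 + 3*((M + k)*(1/(2*M))) = -9 + 3*((M + k)/(2*M)) = -9 + 3*(M + k)/(2*M))
I(z) = -3 + z**2 - 127*z (I(z) = (z**2 - 127*z) - 3 = -3 + z**2 - 127*z)
I((-3*(-8) + 51) - 43) + j(214, b) = (-3 + ((-3*(-8) + 51) - 43)**2 - 127*((-3*(-8) + 51) - 43)) + (3/2)*(158 - 5*214)/214 = (-3 + ((24 + 51) - 43)**2 - 127*((24 + 51) - 43)) + (3/2)*(1/214)*(158 - 1070) = (-3 + (75 - 43)**2 - 127*(75 - 43)) + (3/2)*(1/214)*(-912) = (-3 + 32**2 - 127*32) - 684/107 = (-3 + 1024 - 4064) - 684/107 = -3043 - 684/107 = -326285/107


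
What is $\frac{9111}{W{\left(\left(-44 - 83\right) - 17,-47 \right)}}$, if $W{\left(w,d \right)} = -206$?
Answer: $- \frac{9111}{206} \approx -44.228$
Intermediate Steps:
$\frac{9111}{W{\left(\left(-44 - 83\right) - 17,-47 \right)}} = \frac{9111}{-206} = 9111 \left(- \frac{1}{206}\right) = - \frac{9111}{206}$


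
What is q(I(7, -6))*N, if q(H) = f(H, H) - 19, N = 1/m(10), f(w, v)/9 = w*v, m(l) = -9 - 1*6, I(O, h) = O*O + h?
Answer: -16622/15 ≈ -1108.1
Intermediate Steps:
I(O, h) = h + O² (I(O, h) = O² + h = h + O²)
m(l) = -15 (m(l) = -9 - 6 = -15)
f(w, v) = 9*v*w (f(w, v) = 9*(w*v) = 9*(v*w) = 9*v*w)
N = -1/15 (N = 1/(-15) = -1/15 ≈ -0.066667)
q(H) = -19 + 9*H² (q(H) = 9*H*H - 19 = 9*H² - 19 = -19 + 9*H²)
q(I(7, -6))*N = (-19 + 9*(-6 + 7²)²)*(-1/15) = (-19 + 9*(-6 + 49)²)*(-1/15) = (-19 + 9*43²)*(-1/15) = (-19 + 9*1849)*(-1/15) = (-19 + 16641)*(-1/15) = 16622*(-1/15) = -16622/15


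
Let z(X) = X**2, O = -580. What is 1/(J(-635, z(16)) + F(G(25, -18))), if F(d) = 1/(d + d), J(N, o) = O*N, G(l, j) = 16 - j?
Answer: 68/25044401 ≈ 2.7152e-6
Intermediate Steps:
J(N, o) = -580*N
F(d) = 1/(2*d)
1/(J(-635, z(16)) + F(G(25, -18))) = 1/(-580*(-635) + 1/(2*(16 - 1*(-18)))) = 1/(368300 + 1/(2*(16 + 18))) = 1/(368300 + (1/2)/34) = 1/(368300 + (1/2)*(1/34)) = 1/(368300 + 1/68) = 1/(25044401/68) = 68/25044401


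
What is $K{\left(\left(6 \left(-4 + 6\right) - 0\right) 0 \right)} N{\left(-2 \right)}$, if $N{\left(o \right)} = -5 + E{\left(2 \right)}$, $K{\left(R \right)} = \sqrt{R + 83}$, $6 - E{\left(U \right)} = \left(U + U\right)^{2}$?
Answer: $- 15 \sqrt{83} \approx -136.66$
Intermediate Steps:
$E{\left(U \right)} = 6 - 4 U^{2}$ ($E{\left(U \right)} = 6 - \left(U + U\right)^{2} = 6 - \left(2 U\right)^{2} = 6 - 4 U^{2}$)
$K{\left(R \right)} = \sqrt{83 + R}$
$N{\left(o \right)} = -15$ ($N{\left(o \right)} = -5 + \left(6 - 4 \cdot 2^{2}\right) = -5 + \left(6 - 16\right) = -5 - 10 = -15$)
$K{\left(\left(6 \left(-4 + 6\right) - 0\right) 0 \right)} N{\left(-2 \right)} = \sqrt{83 + \left(6 \left(-4 + 6\right) - 0\right) 0} \left(-15\right) = \sqrt{83 + \left(6 \cdot 2 + \left(-1 + 1\right)\right) 0} \left(-15\right) = \sqrt{83 + \left(12 + 0\right) 0} \left(-15\right) = \sqrt{83 + 12 \cdot 0} \left(-15\right) = \sqrt{83 + 0} \left(-15\right) = \sqrt{83} \left(-15\right) = - 15 \sqrt{83}$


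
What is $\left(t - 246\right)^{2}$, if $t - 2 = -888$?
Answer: $1281424$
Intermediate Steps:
$t = -886$ ($t = 2 - 888 = -886$)
$\left(t - 246\right)^{2} = \left(-886 - 246\right)^{2} = \left(-1132\right)^{2} = 1281424$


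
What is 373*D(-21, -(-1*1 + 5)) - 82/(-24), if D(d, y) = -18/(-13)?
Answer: 81101/156 ≈ 519.88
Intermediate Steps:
D(d, y) = 18/13 (D(d, y) = -18*(-1/13) = 18/13)
373*D(-21, -(-1*1 + 5)) - 82/(-24) = 373*(18/13) - 82/(-24) = 6714/13 - 82*(-1/24) = 6714/13 + 41/12 = 81101/156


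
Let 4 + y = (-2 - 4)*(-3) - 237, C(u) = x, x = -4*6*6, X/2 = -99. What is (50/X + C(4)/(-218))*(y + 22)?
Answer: -295001/3597 ≈ -82.013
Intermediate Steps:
X = -198 (X = 2*(-99) = -198)
x = -144 (x = -24*6 = -144)
C(u) = -144
y = -223 (y = -4 + ((-2 - 4)*(-3) - 237) = -4 + (-6*(-3) - 237) = -4 + (18 - 237) = -4 - 219 = -223)
(50/X + C(4)/(-218))*(y + 22) = (50/(-198) - 144/(-218))*(-223 + 22) = (50*(-1/198) - 144*(-1/218))*(-201) = (-25/99 + 72/109)*(-201) = (4403/10791)*(-201) = -295001/3597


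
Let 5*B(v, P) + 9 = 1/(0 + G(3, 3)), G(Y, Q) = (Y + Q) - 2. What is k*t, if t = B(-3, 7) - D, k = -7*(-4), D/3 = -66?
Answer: 5495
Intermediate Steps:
D = -198 (D = 3*(-66) = -198)
k = 28
G(Y, Q) = -2 + Q + Y (G(Y, Q) = (Q + Y) - 2 = -2 + Q + Y)
B(v, P) = -7/4 (B(v, P) = -9/5 + 1/(5*(0 + (-2 + 3 + 3))) = -9/5 + 1/(5*(0 + 4)) = -9/5 + (1/5)/4 = -9/5 + (1/5)*(1/4) = -9/5 + 1/20 = -7/4)
t = 785/4 (t = -7/4 - 1*(-198) = -7/4 + 198 = 785/4 ≈ 196.25)
k*t = 28*(785/4) = 5495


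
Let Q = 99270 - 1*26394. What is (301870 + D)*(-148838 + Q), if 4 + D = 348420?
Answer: -49397025132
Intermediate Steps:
Q = 72876 (Q = 99270 - 26394 = 72876)
D = 348416 (D = -4 + 348420 = 348416)
(301870 + D)*(-148838 + Q) = (301870 + 348416)*(-148838 + 72876) = 650286*(-75962) = -49397025132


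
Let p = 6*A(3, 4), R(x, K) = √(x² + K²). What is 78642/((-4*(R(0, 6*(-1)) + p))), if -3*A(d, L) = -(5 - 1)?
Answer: -39321/28 ≈ -1404.3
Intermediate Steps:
A(d, L) = 4/3 (A(d, L) = -(-1)*(5 - 1)/3 = -(-1)*4/3 = -⅓*(-4) = 4/3)
R(x, K) = √(K² + x²)
p = 8 (p = 6*(4/3) = 8)
78642/((-4*(R(0, 6*(-1)) + p))) = 78642/((-4*(√((6*(-1))² + 0²) + 8))) = 78642/((-4*(√((-6)² + 0) + 8))) = 78642/((-4*(√(36 + 0) + 8))) = 78642/((-4*(√36 + 8))) = 78642/((-4*(6 + 8))) = 78642/((-4*14)) = 78642/(-56) = 78642*(-1/56) = -39321/28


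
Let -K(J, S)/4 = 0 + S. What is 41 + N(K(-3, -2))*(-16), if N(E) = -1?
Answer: 57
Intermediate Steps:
K(J, S) = -4*S (K(J, S) = -4*(0 + S) = -4*S)
41 + N(K(-3, -2))*(-16) = 41 - 1*(-16) = 41 + 16 = 57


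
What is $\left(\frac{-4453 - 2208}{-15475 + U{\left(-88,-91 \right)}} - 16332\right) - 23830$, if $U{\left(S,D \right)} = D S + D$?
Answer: $- \frac{303537735}{7558} \approx -40161.0$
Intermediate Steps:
$U{\left(S,D \right)} = D + D S$
$\left(\frac{-4453 - 2208}{-15475 + U{\left(-88,-91 \right)}} - 16332\right) - 23830 = \left(\frac{-4453 - 2208}{-15475 - 91 \left(1 - 88\right)} - 16332\right) - 23830 = \left(- \frac{6661}{-15475 - -7917} - 16332\right) - 23830 = \left(- \frac{6661}{-15475 + 7917} - 16332\right) - 23830 = \left(- \frac{6661}{-7558} - 16332\right) - 23830 = \left(\left(-6661\right) \left(- \frac{1}{7558}\right) - 16332\right) - 23830 = \left(\frac{6661}{7558} - 16332\right) - 23830 = - \frac{123430595}{7558} - 23830 = - \frac{303537735}{7558}$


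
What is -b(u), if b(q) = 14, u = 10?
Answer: -14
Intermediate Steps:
-b(u) = -1*14 = -14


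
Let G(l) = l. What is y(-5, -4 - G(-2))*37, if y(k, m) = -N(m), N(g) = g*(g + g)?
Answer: -296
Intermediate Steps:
N(g) = 2*g² (N(g) = g*(2*g) = 2*g²)
y(k, m) = -2*m²
y(-5, -4 - G(-2))*37 = -2*(-4 - 1*(-2))²*37 = -2*(-4 + 2)²*37 = -2*(-2)²*37 = -2*4*37 = -8*37 = -296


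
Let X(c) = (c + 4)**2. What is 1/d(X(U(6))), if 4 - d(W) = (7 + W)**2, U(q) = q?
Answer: -1/11445 ≈ -8.7374e-5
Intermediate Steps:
X(c) = (4 + c)**2
d(W) = 4 - (7 + W)**2
1/d(X(U(6))) = 1/(4 - (7 + (4 + 6)**2)**2) = 1/(4 - (7 + 10**2)**2) = 1/(4 - (7 + 100)**2) = 1/(4 - 1*107**2) = 1/(4 - 1*11449) = 1/(4 - 11449) = 1/(-11445) = -1/11445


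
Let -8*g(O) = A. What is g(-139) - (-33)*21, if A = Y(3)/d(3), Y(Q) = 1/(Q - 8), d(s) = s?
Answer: 83161/120 ≈ 693.01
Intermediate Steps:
Y(Q) = 1/(-8 + Q)
A = -1/15 (A = 1/((-8 + 3)*3) = (⅓)/(-5) = -⅕*⅓ = -1/15 ≈ -0.066667)
g(O) = 1/120 (g(O) = -⅛*(-1/15) = 1/120)
g(-139) - (-33)*21 = 1/120 - (-33)*21 = 1/120 - 1*(-693) = 1/120 + 693 = 83161/120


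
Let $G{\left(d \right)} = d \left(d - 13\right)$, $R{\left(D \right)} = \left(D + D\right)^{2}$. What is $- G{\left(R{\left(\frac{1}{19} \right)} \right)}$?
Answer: $\frac{18756}{130321} \approx 0.14392$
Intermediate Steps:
$R{\left(D \right)} = 4 D^{2}$ ($R{\left(D \right)} = \left(2 D\right)^{2} = 4 D^{2}$)
$G{\left(d \right)} = d \left(-13 + d\right)$
$- G{\left(R{\left(\frac{1}{19} \right)} \right)} = - 4 \left(\frac{1}{19}\right)^{2} \left(-13 + 4 \left(\frac{1}{19}\right)^{2}\right) = - \frac{4}{361} \left(-13 + \frac{4}{361}\right) = - 4 \cdot \frac{1}{361} \left(-13 + 4 \cdot \frac{1}{361}\right) = - \frac{4 \left(-13 + \frac{4}{361}\right)}{361} = - \frac{4 \left(-4689\right)}{361 \cdot 361} = \left(-1\right) \left(- \frac{18756}{130321}\right) = \frac{18756}{130321}$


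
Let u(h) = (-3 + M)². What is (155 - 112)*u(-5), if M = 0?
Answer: 387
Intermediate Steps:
u(h) = 9 (u(h) = (-3 + 0)² = (-3)² = 9)
(155 - 112)*u(-5) = (155 - 112)*9 = 43*9 = 387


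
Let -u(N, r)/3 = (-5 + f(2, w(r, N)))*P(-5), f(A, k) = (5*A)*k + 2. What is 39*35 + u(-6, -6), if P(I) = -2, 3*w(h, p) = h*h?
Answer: 2067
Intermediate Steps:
w(h, p) = h²/3 (w(h, p) = (h*h)/3 = h²/3)
f(A, k) = 2 + 5*A*k (f(A, k) = 5*A*k + 2 = 2 + 5*A*k)
u(N, r) = -18 + 20*r² (u(N, r) = -3*(-5 + (2 + 5*2*(r²/3)))*(-2) = -3*(-5 + (2 + 10*r²/3))*(-2) = -3*(-3 + 10*r²/3)*(-2) = -3*(6 - 20*r²/3) = -18 + 20*r²)
39*35 + u(-6, -6) = 39*35 + (-18 + 20*(-6)²) = 1365 + (-18 + 20*36) = 1365 + (-18 + 720) = 1365 + 702 = 2067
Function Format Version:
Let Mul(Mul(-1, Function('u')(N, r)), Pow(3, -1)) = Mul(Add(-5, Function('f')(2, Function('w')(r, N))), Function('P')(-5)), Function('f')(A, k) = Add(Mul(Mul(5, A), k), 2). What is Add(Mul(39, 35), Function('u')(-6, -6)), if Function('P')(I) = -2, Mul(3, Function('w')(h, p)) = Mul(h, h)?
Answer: 2067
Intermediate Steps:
Function('w')(h, p) = Mul(Rational(1, 3), Pow(h, 2)) (Function('w')(h, p) = Mul(Rational(1, 3), Mul(h, h)) = Mul(Rational(1, 3), Pow(h, 2)))
Function('f')(A, k) = Add(2, Mul(5, A, k)) (Function('f')(A, k) = Add(Mul(5, A, k), 2) = Add(2, Mul(5, A, k)))
Function('u')(N, r) = Add(-18, Mul(20, Pow(r, 2))) (Function('u')(N, r) = Mul(-3, Mul(Add(-5, Add(2, Mul(5, 2, Mul(Rational(1, 3), Pow(r, 2))))), -2)) = Mul(-3, Mul(Add(-5, Add(2, Mul(Rational(10, 3), Pow(r, 2)))), -2)) = Mul(-3, Mul(Add(-3, Mul(Rational(10, 3), Pow(r, 2))), -2)) = Mul(-3, Add(6, Mul(Rational(-20, 3), Pow(r, 2)))) = Add(-18, Mul(20, Pow(r, 2))))
Add(Mul(39, 35), Function('u')(-6, -6)) = Add(Mul(39, 35), Add(-18, Mul(20, Pow(-6, 2)))) = Add(1365, Add(-18, Mul(20, 36))) = Add(1365, Add(-18, 720)) = Add(1365, 702) = 2067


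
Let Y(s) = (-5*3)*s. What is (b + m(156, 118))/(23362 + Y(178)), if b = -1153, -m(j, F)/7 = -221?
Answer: 197/10346 ≈ 0.019041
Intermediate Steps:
m(j, F) = 1547 (m(j, F) = -7*(-221) = 1547)
Y(s) = -15*s
(b + m(156, 118))/(23362 + Y(178)) = (-1153 + 1547)/(23362 - 15*178) = 394/(23362 - 2670) = 394/20692 = 394*(1/20692) = 197/10346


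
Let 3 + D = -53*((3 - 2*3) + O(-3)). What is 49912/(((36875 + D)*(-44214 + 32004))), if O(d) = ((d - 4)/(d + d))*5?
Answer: -49912/448373585 ≈ -0.00011132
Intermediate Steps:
O(d) = 5*(-4 + d)/(2*d) (O(d) = ((-4 + d)/((2*d)))*5 = ((-4 + d)*(1/(2*d)))*5 = ((-4 + d)/(2*d))*5 = 5*(-4 + d)/(2*d))
D = -919/6 (D = -3 - 53*((3 - 2*3) + (5/2 - 10/(-3))) = -3 - 53*((3 - 6) + (5/2 - 10*(-1/3))) = -3 - 53*(-3 + (5/2 + 10/3)) = -3 - 53*(-3 + 35/6) = -3 - 53*17/6 = -3 - 901/6 = -919/6 ≈ -153.17)
49912/(((36875 + D)*(-44214 + 32004))) = 49912/(((36875 - 919/6)*(-44214 + 32004))) = 49912/(((220331/6)*(-12210))) = 49912/(-448373585) = 49912*(-1/448373585) = -49912/448373585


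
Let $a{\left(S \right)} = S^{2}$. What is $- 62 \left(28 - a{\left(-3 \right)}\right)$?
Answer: $-1178$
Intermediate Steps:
$- 62 \left(28 - a{\left(-3 \right)}\right) = - 62 \left(28 - \left(-3\right)^{2}\right) = - 62 \left(28 - 9\right) = \left(-62\right) 19 = -1178$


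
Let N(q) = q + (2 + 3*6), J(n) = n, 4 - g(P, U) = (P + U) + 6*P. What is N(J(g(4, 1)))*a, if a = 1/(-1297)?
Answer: 5/1297 ≈ 0.0038550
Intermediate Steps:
g(P, U) = 4 - U - 7*P (g(P, U) = 4 - ((P + U) + 6*P) = 4 - (U + 7*P) = 4 + (-U - 7*P) = 4 - U - 7*P)
a = -1/1297 ≈ -0.00077101
N(q) = 20 + q (N(q) = q + (2 + 18) = q + 20 = 20 + q)
N(J(g(4, 1)))*a = (20 + (4 - 1*1 - 7*4))*(-1/1297) = (20 + (4 - 1 - 28))*(-1/1297) = (20 - 25)*(-1/1297) = -5*(-1/1297) = 5/1297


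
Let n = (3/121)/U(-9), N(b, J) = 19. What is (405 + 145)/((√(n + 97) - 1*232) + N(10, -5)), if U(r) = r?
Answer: -42525450/16433737 - 6050*√105630/16433737 ≈ -2.7073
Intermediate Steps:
n = -1/363 (n = (3/121)/(-9) = (3*(1/121))*(-⅑) = (3/121)*(-⅑) = -1/363 ≈ -0.0027548)
(405 + 145)/((√(n + 97) - 1*232) + N(10, -5)) = (405 + 145)/((√(-1/363 + 97) - 1*232) + 19) = 550/((√(35210/363) - 232) + 19) = 550/((√105630/33 - 232) + 19) = 550/((-232 + √105630/33) + 19) = 550/(-213 + √105630/33)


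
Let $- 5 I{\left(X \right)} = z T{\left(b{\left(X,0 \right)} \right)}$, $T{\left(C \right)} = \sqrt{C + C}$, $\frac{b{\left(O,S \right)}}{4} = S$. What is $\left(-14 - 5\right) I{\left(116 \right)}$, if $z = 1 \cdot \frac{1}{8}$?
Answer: $0$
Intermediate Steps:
$b{\left(O,S \right)} = 4 S$
$z = \frac{1}{8}$ ($z = 1 \cdot \frac{1}{8} = \frac{1}{8} \approx 0.125$)
$T{\left(C \right)} = \sqrt{2} \sqrt{C}$ ($T{\left(C \right)} = \sqrt{2 C} = \sqrt{2} \sqrt{C}$)
$I{\left(X \right)} = 0$ ($I{\left(X \right)} = - \frac{\frac{1}{8} \sqrt{2} \sqrt{4 \cdot 0}}{5} = - \frac{\frac{1}{8} \sqrt{2} \sqrt{0}}{5} = - \frac{\frac{1}{8} \sqrt{2} \cdot 0}{5} = - \frac{\frac{1}{8} \cdot 0}{5} = \left(- \frac{1}{5}\right) 0 = 0$)
$\left(-14 - 5\right) I{\left(116 \right)} = \left(-14 - 5\right) 0 = \left(-19\right) 0 = 0$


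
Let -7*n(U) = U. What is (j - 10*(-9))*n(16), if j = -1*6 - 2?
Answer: -1312/7 ≈ -187.43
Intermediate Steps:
j = -8 (j = -6 - 2 = -8)
n(U) = -U/7
(j - 10*(-9))*n(16) = (-8 - 10*(-9))*(-1/7*16) = (-8 + 90)*(-16/7) = 82*(-16/7) = -1312/7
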